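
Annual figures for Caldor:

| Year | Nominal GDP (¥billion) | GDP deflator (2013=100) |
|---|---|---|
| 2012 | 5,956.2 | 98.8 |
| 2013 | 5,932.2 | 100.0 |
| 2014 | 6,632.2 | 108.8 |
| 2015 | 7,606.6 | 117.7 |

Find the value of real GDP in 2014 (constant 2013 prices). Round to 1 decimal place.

Real GDP 2014 = 6632.2 / 1.088 = 6095.77.

¥6,095.8 billion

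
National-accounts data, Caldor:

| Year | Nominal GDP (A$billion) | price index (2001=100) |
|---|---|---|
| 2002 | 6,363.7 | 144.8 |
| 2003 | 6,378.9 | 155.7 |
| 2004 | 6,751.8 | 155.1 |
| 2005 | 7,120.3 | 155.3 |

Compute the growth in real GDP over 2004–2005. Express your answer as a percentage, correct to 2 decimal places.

Real GDP 2004 = 6751.8/1.551 = 4353.19.
Real GDP 2005 = 7120.3/1.553 = 4584.87.
Change = 4584.87/4353.19 − 1 = 0.0532.

5.32%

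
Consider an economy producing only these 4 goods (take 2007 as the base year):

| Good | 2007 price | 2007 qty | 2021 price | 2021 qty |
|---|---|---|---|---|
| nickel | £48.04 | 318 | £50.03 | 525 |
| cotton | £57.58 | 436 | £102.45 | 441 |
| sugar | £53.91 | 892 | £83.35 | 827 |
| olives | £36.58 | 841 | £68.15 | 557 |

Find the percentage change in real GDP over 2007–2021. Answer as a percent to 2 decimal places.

-3.07%

Real GDP 2007 = Nominal GDP 2007 = 48.04·318 + 57.58·436 + 53.91·892 + 36.58·841 = 119233.10.
Real GDP 2021 (at 2007 prices) = 48.04·525 + 57.58·441 + 53.91·827 + 36.58·557 = 115572.41.
Real growth = 115572.41/119233.10 − 1 = -0.0307.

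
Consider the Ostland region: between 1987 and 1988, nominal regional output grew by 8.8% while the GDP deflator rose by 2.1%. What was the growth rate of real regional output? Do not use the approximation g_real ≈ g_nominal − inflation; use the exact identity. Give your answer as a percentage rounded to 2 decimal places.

6.56%

(1 + g_nom) = (1 + g_real)(1 + π), so g_real = 1.0880 / 1.0210 − 1 = 0.06562.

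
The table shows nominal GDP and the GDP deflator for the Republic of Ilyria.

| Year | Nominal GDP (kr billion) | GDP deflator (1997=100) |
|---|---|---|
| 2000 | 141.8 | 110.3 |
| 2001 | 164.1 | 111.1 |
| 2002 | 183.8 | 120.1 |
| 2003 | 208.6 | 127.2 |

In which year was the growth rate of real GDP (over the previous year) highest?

2001

2001: real = 164.1/1.111 = 147.70; growth vs 2000 (128.56) = 14.89%.
2002: real = 183.8/1.201 = 153.04; growth vs 2001 (147.70) = 3.62%.
2003: real = 208.6/1.272 = 163.99; growth vs 2002 (153.04) = 7.15%.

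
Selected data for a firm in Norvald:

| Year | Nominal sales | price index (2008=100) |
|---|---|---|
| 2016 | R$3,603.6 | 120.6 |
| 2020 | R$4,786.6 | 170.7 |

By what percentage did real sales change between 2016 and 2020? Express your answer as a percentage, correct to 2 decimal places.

Real sales 2016 = 3603.6 / 1.206 = 2988.06.
Real sales 2020 = 4786.6 / 1.707 = 2804.10.
Real growth = 2804.10 / 2988.06 − 1 = -0.0616.

-6.16%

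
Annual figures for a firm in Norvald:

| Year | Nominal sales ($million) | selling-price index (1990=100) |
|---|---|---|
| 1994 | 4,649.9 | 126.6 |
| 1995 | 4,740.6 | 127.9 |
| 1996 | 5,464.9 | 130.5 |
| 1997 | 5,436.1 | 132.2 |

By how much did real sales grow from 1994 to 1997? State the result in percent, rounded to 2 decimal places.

11.96%

Real sales 1994 = 4649.9/1.266 = 3672.91.
Real sales 1997 = 5436.1/1.322 = 4112.03.
Change = 4112.03/3672.91 − 1 = 0.1196.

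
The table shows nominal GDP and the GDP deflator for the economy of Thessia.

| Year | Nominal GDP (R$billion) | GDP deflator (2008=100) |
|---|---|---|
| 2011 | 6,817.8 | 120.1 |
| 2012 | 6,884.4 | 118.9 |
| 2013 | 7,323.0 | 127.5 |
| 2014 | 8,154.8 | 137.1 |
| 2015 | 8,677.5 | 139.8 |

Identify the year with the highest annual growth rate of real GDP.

2015

2012: real = 6884.4/1.189 = 5790.08; growth vs 2011 (5676.77) = 2.00%.
2013: real = 7323.0/1.275 = 5743.53; growth vs 2012 (5790.08) = -0.80%.
2014: real = 8154.8/1.371 = 5948.07; growth vs 2013 (5743.53) = 3.56%.
2015: real = 8677.5/1.398 = 6207.08; growth vs 2014 (5948.07) = 4.35%.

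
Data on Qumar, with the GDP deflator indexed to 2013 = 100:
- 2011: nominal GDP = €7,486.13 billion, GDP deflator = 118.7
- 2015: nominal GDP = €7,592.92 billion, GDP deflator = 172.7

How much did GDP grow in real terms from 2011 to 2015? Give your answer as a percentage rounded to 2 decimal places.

Deflate each year: 2011 → 7486.13/1.187 = 6306.76; 2015 → 7592.92/1.727 = 4396.60.
So real GDP changed by 4396.60/6306.76 − 1 = -0.3029, i.e. -30.29%.

-30.29%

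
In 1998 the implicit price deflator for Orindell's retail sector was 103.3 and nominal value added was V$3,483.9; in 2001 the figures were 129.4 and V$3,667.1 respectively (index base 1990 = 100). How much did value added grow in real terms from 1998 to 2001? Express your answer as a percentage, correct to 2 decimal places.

Deflate each year: 1998 → 3483.9/1.033 = 3372.60; 2001 → 3667.1/1.294 = 2833.93.
So real value added changed by 2833.93/3372.60 − 1 = -0.1597, i.e. -15.97%.

-15.97%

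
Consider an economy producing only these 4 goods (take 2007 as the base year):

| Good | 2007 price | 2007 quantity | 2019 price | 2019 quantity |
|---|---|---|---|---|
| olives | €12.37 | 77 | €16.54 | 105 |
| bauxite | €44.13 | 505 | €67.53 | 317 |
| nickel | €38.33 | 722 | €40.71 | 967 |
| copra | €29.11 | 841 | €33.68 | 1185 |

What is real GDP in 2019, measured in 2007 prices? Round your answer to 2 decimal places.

Real GDP 2019 = Σ (p_2007 × q_2019) = 12.37·105 + 44.13·317 + 38.33·967 + 29.11·1185 = 86848.52.

€86848.52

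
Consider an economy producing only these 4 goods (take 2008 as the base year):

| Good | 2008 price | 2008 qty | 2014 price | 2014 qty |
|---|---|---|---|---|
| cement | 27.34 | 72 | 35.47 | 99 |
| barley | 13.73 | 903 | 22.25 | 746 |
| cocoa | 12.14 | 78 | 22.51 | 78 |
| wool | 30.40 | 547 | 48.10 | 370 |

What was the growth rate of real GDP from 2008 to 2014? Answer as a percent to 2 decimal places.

-21.28%

Real GDP 2008 = Nominal GDP 2008 = 27.34·72 + 13.73·903 + 12.14·78 + 30.40·547 = 31942.39.
Real GDP 2014 (at 2008 prices) = 27.34·99 + 13.73·746 + 12.14·78 + 30.40·370 = 25144.16.
Real growth = 25144.16/31942.39 − 1 = -0.2128.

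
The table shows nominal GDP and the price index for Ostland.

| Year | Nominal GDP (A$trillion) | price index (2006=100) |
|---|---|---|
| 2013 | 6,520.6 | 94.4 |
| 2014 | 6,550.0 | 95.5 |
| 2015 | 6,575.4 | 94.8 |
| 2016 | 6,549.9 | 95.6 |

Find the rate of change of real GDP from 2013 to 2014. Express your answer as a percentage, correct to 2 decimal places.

Real GDP 2013 = 6520.6/0.944 = 6907.42.
Real GDP 2014 = 6550.0/0.955 = 6858.64.
Change = 6858.64/6907.42 − 1 = -0.0071.

-0.71%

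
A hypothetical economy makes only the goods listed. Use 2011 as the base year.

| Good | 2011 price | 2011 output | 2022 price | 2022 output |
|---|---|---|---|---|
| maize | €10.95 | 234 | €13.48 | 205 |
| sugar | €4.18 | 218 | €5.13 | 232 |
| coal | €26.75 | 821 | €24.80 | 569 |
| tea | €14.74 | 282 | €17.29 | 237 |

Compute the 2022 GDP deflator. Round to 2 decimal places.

Nominal GDP 2022 = 13.48·205 + 5.13·232 + 24.80·569 + 17.29·237 = 22162.49.
Real GDP 2022 (at 2011 prices) = 10.95·205 + 4.18·232 + 26.75·569 + 14.74·237 = 21928.64.
Deflator = Nominal/Real × 100 = 22162.49/21928.64 × 100 = 101.066.

101.07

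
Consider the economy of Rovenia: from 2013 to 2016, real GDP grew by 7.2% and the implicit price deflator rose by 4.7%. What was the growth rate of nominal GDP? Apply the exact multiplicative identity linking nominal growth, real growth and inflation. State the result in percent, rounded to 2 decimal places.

(1 + g_nom) = (1 + g_real)(1 + π) = 1.0720 × 1.0470 = 1.12238.

12.24%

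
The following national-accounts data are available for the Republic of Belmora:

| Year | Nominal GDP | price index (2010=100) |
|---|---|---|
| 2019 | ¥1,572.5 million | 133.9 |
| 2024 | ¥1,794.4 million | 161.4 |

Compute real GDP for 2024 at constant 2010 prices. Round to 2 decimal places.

Real GDP = Nominal / (price index/100) = 1794.4 / 1.614 = 1111.77.

¥1,111.77 million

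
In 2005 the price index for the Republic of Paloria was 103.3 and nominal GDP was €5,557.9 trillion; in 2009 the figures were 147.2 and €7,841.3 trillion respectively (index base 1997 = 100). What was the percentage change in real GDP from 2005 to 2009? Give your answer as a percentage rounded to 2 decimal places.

Real GDP 2005 = 5557.9 / 1.033 = 5380.35.
Real GDP 2009 = 7841.3 / 1.472 = 5326.97.
Real growth = 5326.97 / 5380.35 − 1 = -0.0099.

-0.99%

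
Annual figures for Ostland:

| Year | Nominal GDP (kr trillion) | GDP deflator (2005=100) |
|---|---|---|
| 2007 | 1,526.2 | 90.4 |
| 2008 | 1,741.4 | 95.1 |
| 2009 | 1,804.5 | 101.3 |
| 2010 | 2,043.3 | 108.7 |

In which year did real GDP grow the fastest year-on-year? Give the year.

2008: real = 1741.4/0.951 = 1831.13; growth vs 2007 (1688.27) = 8.46%.
2009: real = 1804.5/1.013 = 1781.34; growth vs 2008 (1831.13) = -2.72%.
2010: real = 2043.3/1.087 = 1879.76; growth vs 2009 (1781.34) = 5.53%.

2008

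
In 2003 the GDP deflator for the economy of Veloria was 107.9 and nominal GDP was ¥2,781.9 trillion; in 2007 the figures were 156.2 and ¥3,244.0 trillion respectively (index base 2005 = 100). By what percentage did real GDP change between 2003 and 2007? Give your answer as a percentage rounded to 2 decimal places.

Deflate each year: 2003 → 2781.9/1.079 = 2578.22; 2007 → 3244.0/1.562 = 2076.82.
So real GDP changed by 2076.82/2578.22 − 1 = -0.1945, i.e. -19.45%.

-19.45%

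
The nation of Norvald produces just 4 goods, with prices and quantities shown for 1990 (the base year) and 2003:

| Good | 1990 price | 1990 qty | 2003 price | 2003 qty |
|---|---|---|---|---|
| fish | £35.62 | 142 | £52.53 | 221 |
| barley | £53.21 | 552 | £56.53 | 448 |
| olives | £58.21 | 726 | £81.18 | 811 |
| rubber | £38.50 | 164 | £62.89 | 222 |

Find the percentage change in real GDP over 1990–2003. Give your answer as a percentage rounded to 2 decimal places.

5.37%

Real GDP 1990 = Nominal GDP 1990 = 35.62·142 + 53.21·552 + 58.21·726 + 38.50·164 = 83004.42.
Real GDP 2003 (at 1990 prices) = 35.62·221 + 53.21·448 + 58.21·811 + 38.50·222 = 87465.41.
Real growth = 87465.41/83004.42 − 1 = 0.0537.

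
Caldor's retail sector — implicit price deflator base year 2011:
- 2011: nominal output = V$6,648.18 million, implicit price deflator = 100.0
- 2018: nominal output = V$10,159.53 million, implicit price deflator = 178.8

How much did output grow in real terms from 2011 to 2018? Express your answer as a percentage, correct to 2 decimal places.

Real output 2011 = 6648.18 / 1.000 = 6648.18.
Real output 2018 = 10159.53 / 1.788 = 5682.06.
Real growth = 5682.06 / 6648.18 − 1 = -0.1453.

-14.53%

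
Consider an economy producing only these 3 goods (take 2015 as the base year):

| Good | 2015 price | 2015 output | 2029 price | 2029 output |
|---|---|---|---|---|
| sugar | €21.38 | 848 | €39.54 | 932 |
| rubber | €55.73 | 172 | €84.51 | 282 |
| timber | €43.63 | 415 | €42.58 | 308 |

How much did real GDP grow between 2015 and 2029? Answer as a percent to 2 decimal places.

7.11%

Real GDP 2015 = Nominal GDP 2015 = 21.38·848 + 55.73·172 + 43.63·415 = 45822.25.
Real GDP 2029 (at 2015 prices) = 21.38·932 + 55.73·282 + 43.63·308 = 49080.06.
Real growth = 49080.06/45822.25 − 1 = 0.0711.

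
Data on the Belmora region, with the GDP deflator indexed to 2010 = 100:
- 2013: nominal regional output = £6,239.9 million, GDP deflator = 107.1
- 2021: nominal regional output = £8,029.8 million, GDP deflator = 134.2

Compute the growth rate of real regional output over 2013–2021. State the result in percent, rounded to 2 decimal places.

2.70%

Real regional output 2013 = 6239.9 / 1.071 = 5826.24.
Real regional output 2021 = 8029.8 / 1.342 = 5983.46.
Real growth = 5983.46 / 5826.24 − 1 = 0.0270.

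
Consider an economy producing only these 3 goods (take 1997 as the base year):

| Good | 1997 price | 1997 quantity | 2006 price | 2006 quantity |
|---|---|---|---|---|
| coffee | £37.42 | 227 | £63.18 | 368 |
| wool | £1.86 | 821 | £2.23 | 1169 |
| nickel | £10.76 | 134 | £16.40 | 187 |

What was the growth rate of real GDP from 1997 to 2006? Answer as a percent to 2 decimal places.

56.65%

Real GDP 1997 = Nominal GDP 1997 = 37.42·227 + 1.86·821 + 10.76·134 = 11463.24.
Real GDP 2006 (at 1997 prices) = 37.42·368 + 1.86·1169 + 10.76·187 = 17957.02.
Real growth = 17957.02/11463.24 − 1 = 0.5665.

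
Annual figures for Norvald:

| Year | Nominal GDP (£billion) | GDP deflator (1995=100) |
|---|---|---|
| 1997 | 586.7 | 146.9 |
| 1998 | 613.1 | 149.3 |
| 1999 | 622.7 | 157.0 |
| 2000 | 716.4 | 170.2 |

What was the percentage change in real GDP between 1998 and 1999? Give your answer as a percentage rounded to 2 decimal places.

-3.42%

Real GDP 1998 = 613.1/1.493 = 410.65.
Real GDP 1999 = 622.7/1.570 = 396.62.
Change = 396.62/410.65 − 1 = -0.0342.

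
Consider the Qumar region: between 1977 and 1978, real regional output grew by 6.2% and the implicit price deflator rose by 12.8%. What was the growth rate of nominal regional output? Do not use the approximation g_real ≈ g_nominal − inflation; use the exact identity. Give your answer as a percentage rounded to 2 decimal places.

19.79%

(1 + g_nom) = (1 + g_real)(1 + π) = 1.0620 × 1.1280 = 1.19794.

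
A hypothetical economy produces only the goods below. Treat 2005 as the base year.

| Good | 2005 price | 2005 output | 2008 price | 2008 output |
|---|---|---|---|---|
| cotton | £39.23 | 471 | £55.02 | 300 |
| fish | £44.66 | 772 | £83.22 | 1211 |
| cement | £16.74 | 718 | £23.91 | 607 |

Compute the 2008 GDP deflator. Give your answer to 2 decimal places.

173.39

Nominal GDP 2008 = 55.02·300 + 83.22·1211 + 23.91·607 = 131798.79.
Real GDP 2008 (at 2005 prices) = 39.23·300 + 44.66·1211 + 16.74·607 = 76013.44.
Deflator = Nominal/Real × 100 = 131798.79/76013.44 × 100 = 173.389.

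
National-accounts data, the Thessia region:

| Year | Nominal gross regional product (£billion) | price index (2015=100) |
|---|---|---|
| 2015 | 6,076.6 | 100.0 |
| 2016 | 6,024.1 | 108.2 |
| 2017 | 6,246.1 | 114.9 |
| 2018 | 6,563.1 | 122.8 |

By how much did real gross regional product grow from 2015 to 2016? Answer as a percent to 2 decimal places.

-8.38%

Real gross regional product 2015 = 6076.6/1.000 = 6076.60.
Real gross regional product 2016 = 6024.1/1.082 = 5567.56.
Change = 5567.56/6076.60 − 1 = -0.0838.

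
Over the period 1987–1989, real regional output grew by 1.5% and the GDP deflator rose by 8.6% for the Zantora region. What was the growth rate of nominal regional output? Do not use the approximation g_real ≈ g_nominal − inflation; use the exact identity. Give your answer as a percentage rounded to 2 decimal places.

10.23%

(1 + g_nom) = (1 + g_real)(1 + π) = 1.0150 × 1.0860 = 1.10229.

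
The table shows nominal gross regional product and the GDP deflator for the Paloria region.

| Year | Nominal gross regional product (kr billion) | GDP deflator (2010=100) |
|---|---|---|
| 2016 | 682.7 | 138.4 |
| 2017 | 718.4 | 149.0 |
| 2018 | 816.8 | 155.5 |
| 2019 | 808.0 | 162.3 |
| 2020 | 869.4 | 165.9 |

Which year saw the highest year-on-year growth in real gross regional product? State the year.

2018

2017: real = 718.4/1.490 = 482.15; growth vs 2016 (493.28) = -2.26%.
2018: real = 816.8/1.555 = 525.27; growth vs 2017 (482.15) = 8.94%.
2019: real = 808.0/1.623 = 497.84; growth vs 2018 (525.27) = -5.22%.
2020: real = 869.4/1.659 = 524.05; growth vs 2019 (497.84) = 5.26%.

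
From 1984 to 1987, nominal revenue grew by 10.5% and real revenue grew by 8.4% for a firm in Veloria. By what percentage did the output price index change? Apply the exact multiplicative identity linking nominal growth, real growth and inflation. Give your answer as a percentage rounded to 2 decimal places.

1.94%

(1 + g_nom) = (1 + g_real)(1 + π), so π = 1.1050 / 1.0840 − 1 = 0.01937.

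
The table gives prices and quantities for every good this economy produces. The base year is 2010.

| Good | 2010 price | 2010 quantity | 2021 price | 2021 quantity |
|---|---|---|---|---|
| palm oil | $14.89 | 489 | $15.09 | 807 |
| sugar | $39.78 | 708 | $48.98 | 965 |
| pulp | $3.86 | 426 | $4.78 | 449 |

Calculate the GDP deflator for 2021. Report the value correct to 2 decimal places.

Nominal GDP 2021 = 15.09·807 + 48.98·965 + 4.78·449 = 61589.55.
Real GDP 2021 (at 2010 prices) = 14.89·807 + 39.78·965 + 3.86·449 = 52137.07.
Deflator = Nominal/Real × 100 = 61589.55/52137.07 × 100 = 118.130.

118.13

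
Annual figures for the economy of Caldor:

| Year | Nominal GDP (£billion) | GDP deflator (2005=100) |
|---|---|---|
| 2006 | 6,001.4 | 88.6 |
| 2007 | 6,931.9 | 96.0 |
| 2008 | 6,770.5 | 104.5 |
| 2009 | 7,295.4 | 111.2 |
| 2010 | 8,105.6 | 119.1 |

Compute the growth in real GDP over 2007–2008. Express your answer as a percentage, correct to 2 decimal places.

-10.27%

Real GDP 2007 = 6931.9/0.960 = 7220.73.
Real GDP 2008 = 6770.5/1.045 = 6478.95.
Change = 6478.95/7220.73 − 1 = -0.1027.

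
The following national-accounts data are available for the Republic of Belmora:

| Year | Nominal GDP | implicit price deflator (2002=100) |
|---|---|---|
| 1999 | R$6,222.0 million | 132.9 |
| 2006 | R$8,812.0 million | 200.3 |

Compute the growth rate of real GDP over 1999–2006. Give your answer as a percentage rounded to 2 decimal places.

Deflate each year: 1999 → 6222.0/1.329 = 4681.72; 2006 → 8812.0/2.003 = 4399.40.
So real GDP changed by 4399.40/4681.72 − 1 = -0.0603, i.e. -6.03%.

-6.03%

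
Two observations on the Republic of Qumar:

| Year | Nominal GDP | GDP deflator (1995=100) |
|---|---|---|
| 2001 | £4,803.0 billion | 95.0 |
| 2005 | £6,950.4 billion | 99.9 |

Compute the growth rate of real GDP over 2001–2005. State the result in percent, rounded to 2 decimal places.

Deflate each year: 2001 → 4803.0/0.950 = 5055.79; 2005 → 6950.4/0.999 = 6957.36.
So real GDP changed by 6957.36/5055.79 − 1 = 0.3761, i.e. 37.61%.

37.61%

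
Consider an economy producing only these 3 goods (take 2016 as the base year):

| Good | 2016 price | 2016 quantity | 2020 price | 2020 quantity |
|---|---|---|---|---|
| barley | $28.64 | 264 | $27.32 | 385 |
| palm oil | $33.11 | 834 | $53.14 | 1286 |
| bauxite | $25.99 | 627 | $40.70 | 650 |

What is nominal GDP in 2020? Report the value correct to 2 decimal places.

$105311.24

Nominal GDP 2020 = Σ (p_2020 × q_2020) = 27.32·385 + 53.14·1286 + 40.70·650 = 105311.24.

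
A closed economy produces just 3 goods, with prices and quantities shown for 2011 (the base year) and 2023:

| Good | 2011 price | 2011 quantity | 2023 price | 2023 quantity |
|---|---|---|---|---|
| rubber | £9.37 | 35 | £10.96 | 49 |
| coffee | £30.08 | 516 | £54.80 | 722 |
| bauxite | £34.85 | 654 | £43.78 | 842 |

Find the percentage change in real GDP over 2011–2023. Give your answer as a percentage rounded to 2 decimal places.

Real GDP 2011 = Nominal GDP 2011 = 9.37·35 + 30.08·516 + 34.85·654 = 38641.13.
Real GDP 2023 (at 2011 prices) = 9.37·49 + 30.08·722 + 34.85·842 = 51520.59.
Real growth = 51520.59/38641.13 − 1 = 0.3333.

33.33%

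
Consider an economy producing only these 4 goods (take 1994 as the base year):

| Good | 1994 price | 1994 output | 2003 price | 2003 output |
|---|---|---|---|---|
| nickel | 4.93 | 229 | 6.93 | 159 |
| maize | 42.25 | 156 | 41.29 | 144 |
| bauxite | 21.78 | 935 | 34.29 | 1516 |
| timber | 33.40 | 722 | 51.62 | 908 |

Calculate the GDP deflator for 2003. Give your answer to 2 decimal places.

Nominal GDP 2003 = 6.93·159 + 41.29·144 + 34.29·1516 + 51.62·908 = 105902.23.
Real GDP 2003 (at 1994 prices) = 4.93·159 + 42.25·144 + 21.78·1516 + 33.40·908 = 70213.55.
Deflator = Nominal/Real × 100 = 105902.23/70213.55 × 100 = 150.829.

150.83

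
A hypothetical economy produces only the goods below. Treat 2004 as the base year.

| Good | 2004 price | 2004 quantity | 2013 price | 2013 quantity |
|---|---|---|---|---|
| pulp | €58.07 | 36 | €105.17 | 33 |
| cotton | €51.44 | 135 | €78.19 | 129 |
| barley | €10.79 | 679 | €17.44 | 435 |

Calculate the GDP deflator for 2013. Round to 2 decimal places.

Nominal GDP 2013 = 105.17·33 + 78.19·129 + 17.44·435 = 21143.52.
Real GDP 2013 (at 2004 prices) = 58.07·33 + 51.44·129 + 10.79·435 = 13245.72.
Deflator = Nominal/Real × 100 = 21143.52/13245.72 × 100 = 159.625.

159.63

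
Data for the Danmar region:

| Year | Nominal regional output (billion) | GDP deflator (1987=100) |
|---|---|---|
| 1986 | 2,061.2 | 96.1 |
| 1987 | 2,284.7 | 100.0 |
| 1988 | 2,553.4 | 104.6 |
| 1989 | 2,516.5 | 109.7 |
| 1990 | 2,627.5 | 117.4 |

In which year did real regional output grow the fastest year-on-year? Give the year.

1988

1987: real = 2284.7/1.000 = 2284.70; growth vs 1986 (2144.85) = 6.52%.
1988: real = 2553.4/1.046 = 2441.11; growth vs 1987 (2284.70) = 6.85%.
1989: real = 2516.5/1.097 = 2293.98; growth vs 1988 (2441.11) = -6.03%.
1990: real = 2627.5/1.174 = 2238.07; growth vs 1989 (2293.98) = -2.44%.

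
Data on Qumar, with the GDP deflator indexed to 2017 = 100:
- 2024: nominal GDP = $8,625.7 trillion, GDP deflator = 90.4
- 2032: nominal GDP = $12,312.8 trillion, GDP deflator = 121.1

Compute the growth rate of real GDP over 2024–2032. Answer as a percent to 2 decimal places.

Real GDP 2024 = 8625.7 / 0.904 = 9541.70.
Real GDP 2032 = 12312.8 / 1.211 = 10167.46.
Real growth = 10167.46 / 9541.70 − 1 = 0.0656.

6.56%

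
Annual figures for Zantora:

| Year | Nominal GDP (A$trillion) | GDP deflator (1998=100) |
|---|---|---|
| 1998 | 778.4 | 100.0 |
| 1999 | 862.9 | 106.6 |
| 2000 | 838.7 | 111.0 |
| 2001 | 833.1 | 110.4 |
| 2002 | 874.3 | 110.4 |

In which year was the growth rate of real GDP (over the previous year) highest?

2002

1999: real = 862.9/1.066 = 809.47; growth vs 1998 (778.40) = 3.99%.
2000: real = 838.7/1.110 = 755.59; growth vs 1999 (809.47) = -6.66%.
2001: real = 833.1/1.104 = 754.62; growth vs 2000 (755.59) = -0.13%.
2002: real = 874.3/1.104 = 791.94; growth vs 2001 (754.62) = 4.95%.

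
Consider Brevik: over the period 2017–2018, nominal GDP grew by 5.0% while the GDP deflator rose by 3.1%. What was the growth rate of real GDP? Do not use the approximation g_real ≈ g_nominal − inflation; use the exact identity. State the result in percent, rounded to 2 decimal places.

(1 + g_nom) = (1 + g_real)(1 + π), so g_real = 1.0500 / 1.0310 − 1 = 0.01843.

1.84%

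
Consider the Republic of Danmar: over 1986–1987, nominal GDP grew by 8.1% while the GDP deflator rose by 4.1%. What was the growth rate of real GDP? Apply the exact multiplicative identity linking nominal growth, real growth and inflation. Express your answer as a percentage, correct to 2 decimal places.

(1 + g_nom) = (1 + g_real)(1 + π), so g_real = 1.0810 / 1.0410 − 1 = 0.03842.

3.84%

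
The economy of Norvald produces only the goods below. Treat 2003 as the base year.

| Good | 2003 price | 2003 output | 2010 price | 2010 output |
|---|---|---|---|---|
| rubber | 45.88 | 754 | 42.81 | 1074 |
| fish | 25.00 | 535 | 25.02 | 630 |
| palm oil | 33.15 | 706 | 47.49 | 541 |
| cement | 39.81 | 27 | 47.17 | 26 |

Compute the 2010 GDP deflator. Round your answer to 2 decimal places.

Nominal GDP 2010 = 42.81·1074 + 25.02·630 + 47.49·541 + 47.17·26 = 88659.05.
Real GDP 2010 (at 2003 prices) = 45.88·1074 + 25.00·630 + 33.15·541 + 39.81·26 = 83994.33.
Deflator = Nominal/Real × 100 = 88659.05/83994.33 × 100 = 105.554.

105.55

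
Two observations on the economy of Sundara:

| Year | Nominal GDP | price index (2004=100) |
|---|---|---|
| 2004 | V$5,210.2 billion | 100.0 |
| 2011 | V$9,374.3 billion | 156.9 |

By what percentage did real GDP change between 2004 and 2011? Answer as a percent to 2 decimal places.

14.67%

Deflate each year: 2004 → 5210.2/1.000 = 5210.20; 2011 → 9374.3/1.569 = 5974.70.
So real GDP changed by 5974.70/5210.20 − 1 = 0.1467, i.e. 14.67%.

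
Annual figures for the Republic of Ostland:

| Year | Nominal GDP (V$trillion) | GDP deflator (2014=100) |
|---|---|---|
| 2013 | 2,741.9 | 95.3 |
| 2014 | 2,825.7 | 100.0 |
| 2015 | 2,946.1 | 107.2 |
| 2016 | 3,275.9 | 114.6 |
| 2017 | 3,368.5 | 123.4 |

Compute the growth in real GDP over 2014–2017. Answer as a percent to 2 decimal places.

Real GDP 2014 = 2825.7/1.000 = 2825.70.
Real GDP 2017 = 3368.5/1.234 = 2729.74.
Change = 2729.74/2825.70 − 1 = -0.0340.

-3.40%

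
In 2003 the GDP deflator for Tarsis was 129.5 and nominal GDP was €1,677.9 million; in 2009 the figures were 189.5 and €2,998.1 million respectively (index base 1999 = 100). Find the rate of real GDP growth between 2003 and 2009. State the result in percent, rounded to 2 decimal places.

22.11%

Real GDP 2003 = 1677.9 / 1.295 = 1295.68.
Real GDP 2009 = 2998.1 / 1.895 = 1582.11.
Real growth = 1582.11 / 1295.68 − 1 = 0.2211.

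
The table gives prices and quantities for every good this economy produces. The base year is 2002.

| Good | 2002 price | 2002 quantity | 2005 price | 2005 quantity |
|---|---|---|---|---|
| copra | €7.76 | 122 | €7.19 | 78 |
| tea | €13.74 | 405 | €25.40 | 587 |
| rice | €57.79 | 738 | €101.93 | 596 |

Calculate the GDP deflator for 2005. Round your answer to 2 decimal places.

176.79

Nominal GDP 2005 = 7.19·78 + 25.40·587 + 101.93·596 = 76220.90.
Real GDP 2005 (at 2002 prices) = 7.76·78 + 13.74·587 + 57.79·596 = 43113.50.
Deflator = Nominal/Real × 100 = 76220.90/43113.50 × 100 = 176.791.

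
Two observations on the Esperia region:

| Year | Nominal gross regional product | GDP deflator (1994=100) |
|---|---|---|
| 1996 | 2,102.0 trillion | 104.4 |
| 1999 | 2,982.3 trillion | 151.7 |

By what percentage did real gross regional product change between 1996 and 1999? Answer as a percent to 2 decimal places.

-2.36%

Deflate each year: 1996 → 2102.0/1.044 = 2013.41; 1999 → 2982.3/1.517 = 1965.92.
So real gross regional product changed by 1965.92/2013.41 − 1 = -0.0236, i.e. -2.36%.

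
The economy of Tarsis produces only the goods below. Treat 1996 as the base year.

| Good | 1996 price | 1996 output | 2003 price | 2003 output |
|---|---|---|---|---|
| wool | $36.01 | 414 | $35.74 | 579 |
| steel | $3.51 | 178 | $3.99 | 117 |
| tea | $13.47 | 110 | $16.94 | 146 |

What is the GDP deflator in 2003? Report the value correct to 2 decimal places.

101.75

Nominal GDP 2003 = 35.74·579 + 3.99·117 + 16.94·146 = 23633.53.
Real GDP 2003 (at 1996 prices) = 36.01·579 + 3.51·117 + 13.47·146 = 23227.08.
Deflator = Nominal/Real × 100 = 23633.53/23227.08 × 100 = 101.750.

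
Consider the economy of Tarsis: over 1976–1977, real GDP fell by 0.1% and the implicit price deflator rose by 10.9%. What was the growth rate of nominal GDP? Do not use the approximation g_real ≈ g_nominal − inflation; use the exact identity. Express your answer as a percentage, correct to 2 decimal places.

10.79%

(1 + g_nom) = (1 + g_real)(1 + π) = 0.9990 × 1.1090 = 1.10789.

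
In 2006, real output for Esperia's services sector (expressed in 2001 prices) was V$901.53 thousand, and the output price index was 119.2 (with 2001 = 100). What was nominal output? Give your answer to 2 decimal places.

V$1,074.62 thousand

Nominal output = Real × (output price index/100) = 901.53 × 1.192 = 1074.62.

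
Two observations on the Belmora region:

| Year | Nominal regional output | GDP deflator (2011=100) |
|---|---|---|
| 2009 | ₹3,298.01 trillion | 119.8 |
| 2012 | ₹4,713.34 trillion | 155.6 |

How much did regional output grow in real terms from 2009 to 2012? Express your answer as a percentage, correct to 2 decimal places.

10.03%

Deflate each year: 2009 → 3298.01/1.198 = 2752.93; 2012 → 4713.34/1.556 = 3029.14.
So real regional output changed by 3029.14/2752.93 − 1 = 0.1003, i.e. 10.03%.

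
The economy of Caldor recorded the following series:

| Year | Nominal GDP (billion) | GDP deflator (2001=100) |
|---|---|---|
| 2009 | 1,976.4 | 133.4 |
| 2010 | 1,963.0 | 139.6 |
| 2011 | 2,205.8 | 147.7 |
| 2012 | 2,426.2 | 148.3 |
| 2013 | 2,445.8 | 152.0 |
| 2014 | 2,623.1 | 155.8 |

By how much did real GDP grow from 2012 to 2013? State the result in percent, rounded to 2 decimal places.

-1.65%

Real GDP 2012 = 2426.2/1.483 = 1636.01.
Real GDP 2013 = 2445.8/1.520 = 1609.08.
Change = 1609.08/1636.01 − 1 = -0.0165.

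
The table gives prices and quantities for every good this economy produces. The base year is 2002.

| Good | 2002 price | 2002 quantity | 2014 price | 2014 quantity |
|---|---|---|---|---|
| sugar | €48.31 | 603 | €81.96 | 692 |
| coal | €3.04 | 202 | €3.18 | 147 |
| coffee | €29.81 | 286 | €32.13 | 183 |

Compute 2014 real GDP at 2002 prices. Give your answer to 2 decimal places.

Real GDP 2014 = Σ (p_2002 × q_2014) = 48.31·692 + 3.04·147 + 29.81·183 = 39332.63.

€39332.63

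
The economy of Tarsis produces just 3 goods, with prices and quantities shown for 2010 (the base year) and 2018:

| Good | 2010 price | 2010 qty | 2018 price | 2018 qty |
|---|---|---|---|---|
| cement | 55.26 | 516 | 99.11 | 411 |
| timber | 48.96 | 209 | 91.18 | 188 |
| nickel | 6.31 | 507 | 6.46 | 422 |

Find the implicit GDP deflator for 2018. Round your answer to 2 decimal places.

Nominal GDP 2018 = 99.11·411 + 91.18·188 + 6.46·422 = 60602.17.
Real GDP 2018 (at 2010 prices) = 55.26·411 + 48.96·188 + 6.31·422 = 34579.16.
Deflator = Nominal/Real × 100 = 60602.17/34579.16 × 100 = 175.256.

175.26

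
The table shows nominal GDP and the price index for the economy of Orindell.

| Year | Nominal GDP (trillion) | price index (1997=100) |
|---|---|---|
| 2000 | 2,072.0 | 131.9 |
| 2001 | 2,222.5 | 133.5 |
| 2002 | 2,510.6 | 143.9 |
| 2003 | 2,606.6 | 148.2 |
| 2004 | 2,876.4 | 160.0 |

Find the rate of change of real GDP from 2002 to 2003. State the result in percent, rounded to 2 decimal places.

Real GDP 2002 = 2510.6/1.439 = 1744.68.
Real GDP 2003 = 2606.6/1.482 = 1758.84.
Change = 1758.84/1744.68 − 1 = 0.0081.

0.81%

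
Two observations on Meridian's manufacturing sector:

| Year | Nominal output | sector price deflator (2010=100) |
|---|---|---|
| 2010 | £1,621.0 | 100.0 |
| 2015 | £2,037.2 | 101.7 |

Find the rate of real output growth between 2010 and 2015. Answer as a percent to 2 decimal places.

23.57%

Real output 2010 = 1621.0 / 1.000 = 1621.00.
Real output 2015 = 2037.2 / 1.017 = 2003.15.
Real growth = 2003.15 / 1621.00 − 1 = 0.2357.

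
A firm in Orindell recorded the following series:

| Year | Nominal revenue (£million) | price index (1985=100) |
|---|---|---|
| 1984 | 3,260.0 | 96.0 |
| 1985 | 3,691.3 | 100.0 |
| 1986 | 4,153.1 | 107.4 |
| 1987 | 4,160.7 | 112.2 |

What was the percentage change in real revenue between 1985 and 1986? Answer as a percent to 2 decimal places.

Real revenue 1985 = 3691.3/1.000 = 3691.30.
Real revenue 1986 = 4153.1/1.074 = 3866.95.
Change = 3866.95/3691.30 − 1 = 0.0476.

4.76%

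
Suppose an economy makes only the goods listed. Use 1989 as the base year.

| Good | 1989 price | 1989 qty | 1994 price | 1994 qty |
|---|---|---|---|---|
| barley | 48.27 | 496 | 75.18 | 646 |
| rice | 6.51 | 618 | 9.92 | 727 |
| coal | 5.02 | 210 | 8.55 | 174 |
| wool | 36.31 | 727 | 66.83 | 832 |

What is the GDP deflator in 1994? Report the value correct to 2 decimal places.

Nominal GDP 1994 = 75.18·646 + 9.92·727 + 8.55·174 + 66.83·832 = 112868.38.
Real GDP 1994 (at 1989 prices) = 48.27·646 + 6.51·727 + 5.02·174 + 36.31·832 = 66998.59.
Deflator = Nominal/Real × 100 = 112868.38/66998.59 × 100 = 168.464.

168.46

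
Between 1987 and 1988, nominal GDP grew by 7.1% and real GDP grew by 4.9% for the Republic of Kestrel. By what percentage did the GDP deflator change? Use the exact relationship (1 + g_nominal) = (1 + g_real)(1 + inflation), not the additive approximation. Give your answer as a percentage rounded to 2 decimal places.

2.10%

(1 + g_nom) = (1 + g_real)(1 + π), so π = 1.0710 / 1.0490 − 1 = 0.02097.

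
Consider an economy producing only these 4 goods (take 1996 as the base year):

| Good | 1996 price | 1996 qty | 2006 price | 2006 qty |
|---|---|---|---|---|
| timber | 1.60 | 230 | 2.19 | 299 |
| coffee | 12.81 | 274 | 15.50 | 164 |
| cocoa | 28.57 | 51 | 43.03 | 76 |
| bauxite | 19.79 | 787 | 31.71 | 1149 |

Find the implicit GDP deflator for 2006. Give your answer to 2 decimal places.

Nominal GDP 2006 = 2.19·299 + 15.50·164 + 43.03·76 + 31.71·1149 = 42901.88.
Real GDP 2006 (at 1996 prices) = 1.60·299 + 12.81·164 + 28.57·76 + 19.79·1149 = 27489.27.
Deflator = Nominal/Real × 100 = 42901.88/27489.27 × 100 = 156.068.

156.07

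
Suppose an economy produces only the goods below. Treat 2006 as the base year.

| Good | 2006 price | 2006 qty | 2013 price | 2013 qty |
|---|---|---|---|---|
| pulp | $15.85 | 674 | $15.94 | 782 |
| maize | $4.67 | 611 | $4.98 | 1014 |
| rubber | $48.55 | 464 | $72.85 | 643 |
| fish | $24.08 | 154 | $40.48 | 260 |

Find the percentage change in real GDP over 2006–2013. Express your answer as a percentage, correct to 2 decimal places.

Real GDP 2006 = Nominal GDP 2006 = 15.85·674 + 4.67·611 + 48.55·464 + 24.08·154 = 39771.79.
Real GDP 2013 (at 2006 prices) = 15.85·782 + 4.67·1014 + 48.55·643 + 24.08·260 = 54608.53.
Real growth = 54608.53/39771.79 − 1 = 0.3730.

37.30%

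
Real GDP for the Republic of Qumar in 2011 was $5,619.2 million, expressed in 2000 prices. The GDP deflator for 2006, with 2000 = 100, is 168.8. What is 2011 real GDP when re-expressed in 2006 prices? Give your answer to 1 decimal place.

$9,485.2 million

Real GDP in 2006 prices = Real GDP in 2000 prices × (P_2006/P_2000) = 5619.2 × 1.688 = 9485.21.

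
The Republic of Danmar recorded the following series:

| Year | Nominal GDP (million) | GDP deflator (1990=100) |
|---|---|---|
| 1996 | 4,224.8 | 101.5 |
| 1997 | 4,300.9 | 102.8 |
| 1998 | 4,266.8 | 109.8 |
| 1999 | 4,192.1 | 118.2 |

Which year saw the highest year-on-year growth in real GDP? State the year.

1997

1997: real = 4300.9/1.028 = 4183.75; growth vs 1996 (4162.36) = 0.51%.
1998: real = 4266.8/1.098 = 3885.97; growth vs 1997 (4183.75) = -7.12%.
1999: real = 4192.1/1.182 = 3546.62; growth vs 1998 (3885.97) = -8.73%.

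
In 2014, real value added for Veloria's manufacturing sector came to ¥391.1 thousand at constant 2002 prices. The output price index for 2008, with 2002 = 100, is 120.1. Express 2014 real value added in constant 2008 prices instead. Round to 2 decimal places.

¥469.71 thousand

Real value added in 2008 prices = Real value added in 2002 prices × (P_2008/P_2002) = 391.1 × 1.201 = 469.71.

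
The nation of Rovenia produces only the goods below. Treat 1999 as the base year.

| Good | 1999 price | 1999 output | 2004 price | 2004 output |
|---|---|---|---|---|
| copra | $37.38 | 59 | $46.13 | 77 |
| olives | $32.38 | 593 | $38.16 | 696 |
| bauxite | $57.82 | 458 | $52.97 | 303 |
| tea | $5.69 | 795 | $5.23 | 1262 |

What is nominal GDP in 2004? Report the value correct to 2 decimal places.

Nominal GDP 2004 = Σ (p_2004 × q_2004) = 46.13·77 + 38.16·696 + 52.97·303 + 5.23·1262 = 52761.54.

$52761.54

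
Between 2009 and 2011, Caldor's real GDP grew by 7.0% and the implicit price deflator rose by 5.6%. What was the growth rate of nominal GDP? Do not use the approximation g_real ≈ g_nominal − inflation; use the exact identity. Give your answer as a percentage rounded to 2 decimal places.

(1 + g_nom) = (1 + g_real)(1 + π) = 1.0700 × 1.0560 = 1.12992.

12.99%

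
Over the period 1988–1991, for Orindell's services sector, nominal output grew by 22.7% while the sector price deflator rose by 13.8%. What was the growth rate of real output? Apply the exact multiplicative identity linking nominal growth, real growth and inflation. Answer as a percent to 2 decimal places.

7.82%

(1 + g_nom) = (1 + g_real)(1 + π), so g_real = 1.2270 / 1.1380 − 1 = 0.07821.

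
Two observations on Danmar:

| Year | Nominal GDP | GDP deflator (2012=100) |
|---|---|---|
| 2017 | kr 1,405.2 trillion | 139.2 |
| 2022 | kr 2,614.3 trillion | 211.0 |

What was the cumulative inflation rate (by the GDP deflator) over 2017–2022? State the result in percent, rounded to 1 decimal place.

51.6%

Price-level change = 211.0 / 139.2 − 1 = 0.5158.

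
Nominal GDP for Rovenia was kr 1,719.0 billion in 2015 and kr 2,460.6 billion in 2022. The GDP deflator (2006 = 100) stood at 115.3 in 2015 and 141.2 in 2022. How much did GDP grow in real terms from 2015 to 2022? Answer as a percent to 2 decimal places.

16.89%

Real GDP 2015 = 1719.0 / 1.153 = 1490.89.
Real GDP 2022 = 2460.6 / 1.412 = 1742.63.
Real growth = 1742.63 / 1490.89 − 1 = 0.1689.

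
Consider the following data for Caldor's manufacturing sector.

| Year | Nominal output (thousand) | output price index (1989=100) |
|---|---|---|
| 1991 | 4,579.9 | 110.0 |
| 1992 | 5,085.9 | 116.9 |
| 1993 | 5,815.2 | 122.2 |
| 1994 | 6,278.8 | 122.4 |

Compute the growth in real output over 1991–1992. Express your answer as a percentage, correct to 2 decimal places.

4.49%

Real output 1991 = 4579.9/1.100 = 4163.55.
Real output 1992 = 5085.9/1.169 = 4350.64.
Change = 4350.64/4163.55 − 1 = 0.0449.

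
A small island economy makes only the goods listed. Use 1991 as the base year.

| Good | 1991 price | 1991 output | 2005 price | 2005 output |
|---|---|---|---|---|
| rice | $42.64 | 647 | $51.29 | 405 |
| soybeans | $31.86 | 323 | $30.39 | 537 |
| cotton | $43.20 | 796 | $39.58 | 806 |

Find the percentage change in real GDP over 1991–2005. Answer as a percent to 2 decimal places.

Real GDP 1991 = Nominal GDP 1991 = 42.64·647 + 31.86·323 + 43.20·796 = 72266.06.
Real GDP 2005 (at 1991 prices) = 42.64·405 + 31.86·537 + 43.20·806 = 69197.22.
Real growth = 69197.22/72266.06 − 1 = -0.0425.

-4.25%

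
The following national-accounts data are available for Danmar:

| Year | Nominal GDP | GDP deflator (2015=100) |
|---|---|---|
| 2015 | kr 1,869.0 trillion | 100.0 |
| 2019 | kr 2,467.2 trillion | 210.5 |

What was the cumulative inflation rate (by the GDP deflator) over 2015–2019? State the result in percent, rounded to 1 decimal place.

110.5%

Price-level change = 210.5 / 100.0 − 1 = 1.1050.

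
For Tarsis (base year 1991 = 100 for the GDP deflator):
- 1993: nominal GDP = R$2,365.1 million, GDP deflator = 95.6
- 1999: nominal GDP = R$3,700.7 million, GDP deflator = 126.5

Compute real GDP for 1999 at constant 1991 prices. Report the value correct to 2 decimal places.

Real GDP = Nominal / (GDP deflator/100) = 3700.7 / 1.265 = 2925.45.

R$2,925.45 million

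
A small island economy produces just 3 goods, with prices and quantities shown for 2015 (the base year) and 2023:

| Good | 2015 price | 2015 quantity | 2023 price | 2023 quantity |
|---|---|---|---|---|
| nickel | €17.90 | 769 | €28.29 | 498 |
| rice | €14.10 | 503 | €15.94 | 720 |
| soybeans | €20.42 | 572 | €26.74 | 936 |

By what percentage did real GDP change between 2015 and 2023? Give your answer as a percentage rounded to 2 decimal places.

Real GDP 2015 = Nominal GDP 2015 = 17.90·769 + 14.10·503 + 20.42·572 = 32537.64.
Real GDP 2023 (at 2015 prices) = 17.90·498 + 14.10·720 + 20.42·936 = 38179.32.
Real growth = 38179.32/32537.64 − 1 = 0.1734.

17.34%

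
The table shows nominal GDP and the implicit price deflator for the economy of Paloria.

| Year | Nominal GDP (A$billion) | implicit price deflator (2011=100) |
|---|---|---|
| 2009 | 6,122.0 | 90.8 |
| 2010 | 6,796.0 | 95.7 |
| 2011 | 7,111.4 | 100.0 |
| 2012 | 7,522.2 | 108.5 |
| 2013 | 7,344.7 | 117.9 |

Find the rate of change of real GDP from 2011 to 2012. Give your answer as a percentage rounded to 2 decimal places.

-2.51%

Real GDP 2011 = 7111.4/1.000 = 7111.40.
Real GDP 2012 = 7522.2/1.085 = 6932.90.
Change = 6932.90/7111.40 − 1 = -0.0251.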